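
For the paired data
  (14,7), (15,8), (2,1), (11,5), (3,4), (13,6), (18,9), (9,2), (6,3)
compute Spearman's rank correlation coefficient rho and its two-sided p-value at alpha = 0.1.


Step 1: Rank x and y separately (midranks; no ties here).
rank(x): 14->7, 15->8, 2->1, 11->5, 3->2, 13->6, 18->9, 9->4, 6->3
rank(y): 7->7, 8->8, 1->1, 5->5, 4->4, 6->6, 9->9, 2->2, 3->3
Step 2: d_i = R_x(i) - R_y(i); compute d_i^2.
  (7-7)^2=0, (8-8)^2=0, (1-1)^2=0, (5-5)^2=0, (2-4)^2=4, (6-6)^2=0, (9-9)^2=0, (4-2)^2=4, (3-3)^2=0
sum(d^2) = 8.
Step 3: rho = 1 - 6*8 / (9*(9^2 - 1)) = 1 - 48/720 = 0.933333.
Step 4: Under H0, t = rho * sqrt((n-2)/(1-rho^2)) = 6.8783 ~ t(7).
Step 5: Two-sided p-value from the t-distribution with 7 df = 0.000236.
Step 6: alpha = 0.1. reject H0.

rho = 0.9333, p = 0.000236, reject H0 at alpha = 0.1.


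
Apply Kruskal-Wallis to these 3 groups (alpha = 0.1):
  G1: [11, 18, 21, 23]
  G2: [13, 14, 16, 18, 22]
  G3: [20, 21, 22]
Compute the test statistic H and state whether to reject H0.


Step 1: Combine all N = 12 observations and assign midranks.
sorted (value, group, rank): (11,G1,1), (13,G2,2), (14,G2,3), (16,G2,4), (18,G1,5.5), (18,G2,5.5), (20,G3,7), (21,G1,8.5), (21,G3,8.5), (22,G2,10.5), (22,G3,10.5), (23,G1,12)
Step 2: Sum ranks within each group.
R_1 = 27 (n_1 = 4)
R_2 = 25 (n_2 = 5)
R_3 = 26 (n_3 = 3)
Step 3: H = 12/(N(N+1)) * sum(R_i^2/n_i) - 3(N+1)
     = 12/(12*13) * (27^2/4 + 25^2/5 + 26^2/3) - 3*13
     = 0.076923 * 532.583 - 39
     = 1.967949.
Step 4: Ties present; correction factor C = 1 - 18/(12^3 - 12) = 0.989510. Corrected H = 1.967949 / 0.989510 = 1.988810.
Step 5: Under H0, H ~ chi^2(2); p-value = 0.369943.
Step 6: alpha = 0.1. fail to reject H0.

H = 1.9888, df = 2, p = 0.369943, fail to reject H0.


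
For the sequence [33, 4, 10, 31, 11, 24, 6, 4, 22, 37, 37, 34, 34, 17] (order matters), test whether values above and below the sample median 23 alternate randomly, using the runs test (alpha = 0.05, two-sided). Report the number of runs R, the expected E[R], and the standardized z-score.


Step 1: Compute median = 23; label A = above, B = below.
Labels in order: ABBABABBBAAAAB  (n_A = 7, n_B = 7)
Step 2: Count runs R = 8.
Step 3: Under H0 (random ordering), E[R] = 2*n_A*n_B/(n_A+n_B) + 1 = 2*7*7/14 + 1 = 8.0000.
        Var[R] = 2*n_A*n_B*(2*n_A*n_B - n_A - n_B) / ((n_A+n_B)^2 * (n_A+n_B-1)) = 8232/2548 = 3.2308.
        SD[R] = 1.7974.
Step 4: R = E[R], so z = 0 with no continuity correction.
Step 5: Two-sided p-value via normal approximation = 2*(1 - Phi(|z|)) = 1.000000.
Step 6: alpha = 0.05. fail to reject H0.

R = 8, z = 0.0000, p = 1.000000, fail to reject H0.


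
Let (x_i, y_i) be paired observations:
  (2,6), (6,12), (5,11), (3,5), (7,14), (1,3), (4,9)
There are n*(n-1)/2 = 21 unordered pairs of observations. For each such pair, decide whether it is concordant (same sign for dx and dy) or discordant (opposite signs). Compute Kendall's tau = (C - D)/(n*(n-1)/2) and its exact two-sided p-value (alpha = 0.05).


Step 1: Enumerate the 21 unordered pairs (i,j) with i<j and classify each by sign(x_j-x_i) * sign(y_j-y_i).
  (1,2):dx=+4,dy=+6->C; (1,3):dx=+3,dy=+5->C; (1,4):dx=+1,dy=-1->D; (1,5):dx=+5,dy=+8->C
  (1,6):dx=-1,dy=-3->C; (1,7):dx=+2,dy=+3->C; (2,3):dx=-1,dy=-1->C; (2,4):dx=-3,dy=-7->C
  (2,5):dx=+1,dy=+2->C; (2,6):dx=-5,dy=-9->C; (2,7):dx=-2,dy=-3->C; (3,4):dx=-2,dy=-6->C
  (3,5):dx=+2,dy=+3->C; (3,6):dx=-4,dy=-8->C; (3,7):dx=-1,dy=-2->C; (4,5):dx=+4,dy=+9->C
  (4,6):dx=-2,dy=-2->C; (4,7):dx=+1,dy=+4->C; (5,6):dx=-6,dy=-11->C; (5,7):dx=-3,dy=-5->C
  (6,7):dx=+3,dy=+6->C
Step 2: C = 20, D = 1, total pairs = 21.
Step 3: tau = (C - D)/(n(n-1)/2) = (20 - 1)/21 = 0.904762.
Step 4: Exact two-sided p-value (enumerate n! = 5040 permutations of y under H0): p = 0.002778.
Step 5: alpha = 0.05. reject H0.

tau_b = 0.9048 (C=20, D=1), p = 0.002778, reject H0.


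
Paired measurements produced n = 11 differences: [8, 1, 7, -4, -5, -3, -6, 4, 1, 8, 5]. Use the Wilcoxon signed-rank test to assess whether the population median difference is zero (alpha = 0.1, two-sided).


Step 1: Drop any zero differences (none here) and take |d_i|.
|d| = [8, 1, 7, 4, 5, 3, 6, 4, 1, 8, 5]
Step 2: Midrank |d_i| (ties get averaged ranks).
ranks: |8|->10.5, |1|->1.5, |7|->9, |4|->4.5, |5|->6.5, |3|->3, |6|->8, |4|->4.5, |1|->1.5, |8|->10.5, |5|->6.5
Step 3: Attach original signs; sum ranks with positive sign and with negative sign.
W+ = 10.5 + 1.5 + 9 + 4.5 + 1.5 + 10.5 + 6.5 = 44
W- = 4.5 + 6.5 + 3 + 8 = 22
(Check: W+ + W- = 66 should equal n(n+1)/2 = 66.)
Step 4: Test statistic W = min(W+, W-) = 22.
Step 5: Ties in |d|, so use the tie-corrected normal approximation.
        E[W] = n(n+1)/4 = 11*12/4 = 33.
        Tie groups: |d|=1 (t=2), |d|=4 (t=2), |d|=5 (t=2), |d|=8 (t=2); sum(t^3 - t) = 24.
        Var[W] = n(n+1)(2n+1)/24 - sum(t^3-t)/48 = 3036/24 - 24/48 = 126.
        z = (W - E[W]) / sqrt(Var[W]) = (22 - 33) / 11.2250 = -0.9800.
        Two-sided p = 2*Phi(z) = 0.327107.
Step 6: alpha = 0.1. fail to reject H0.

W+ = 44, W- = 22, W = min = 22, p = 0.327107, fail to reject H0.


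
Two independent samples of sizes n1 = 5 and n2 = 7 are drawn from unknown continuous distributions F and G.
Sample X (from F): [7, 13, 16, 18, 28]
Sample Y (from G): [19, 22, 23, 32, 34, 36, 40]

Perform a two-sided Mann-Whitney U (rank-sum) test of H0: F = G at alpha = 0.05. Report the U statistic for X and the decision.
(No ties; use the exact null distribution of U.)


Step 1: Combine and sort all 12 observations; assign midranks.
sorted (value, group): (7,X), (13,X), (16,X), (18,X), (19,Y), (22,Y), (23,Y), (28,X), (32,Y), (34,Y), (36,Y), (40,Y)
ranks: 7->1, 13->2, 16->3, 18->4, 19->5, 22->6, 23->7, 28->8, 32->9, 34->10, 36->11, 40->12
Step 2: Rank sum for X: R1 = 1 + 2 + 3 + 4 + 8 = 18.
Step 3: U_X = R1 - n1(n1+1)/2 = 18 - 5*6/2 = 18 - 15 = 3.
       U_Y = n1*n2 - U_X = 35 - 3 = 32.
Step 4: No ties, so the exact null distribution of U (based on enumerating the C(12,5) = 792 equally likely rank assignments) gives the two-sided p-value.
Step 5: p-value = 0.017677; compare to alpha = 0.05. reject H0.

U_X = 3, p = 0.017677, reject H0 at alpha = 0.05.


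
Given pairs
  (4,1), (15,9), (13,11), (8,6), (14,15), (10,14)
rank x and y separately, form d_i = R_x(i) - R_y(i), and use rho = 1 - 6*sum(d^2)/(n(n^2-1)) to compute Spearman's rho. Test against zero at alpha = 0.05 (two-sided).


Step 1: Rank x and y separately (midranks; no ties here).
rank(x): 4->1, 15->6, 13->4, 8->2, 14->5, 10->3
rank(y): 1->1, 9->3, 11->4, 6->2, 15->6, 14->5
Step 2: d_i = R_x(i) - R_y(i); compute d_i^2.
  (1-1)^2=0, (6-3)^2=9, (4-4)^2=0, (2-2)^2=0, (5-6)^2=1, (3-5)^2=4
sum(d^2) = 14.
Step 3: rho = 1 - 6*14 / (6*(6^2 - 1)) = 1 - 84/210 = 0.600000.
Step 4: Under H0, t = rho * sqrt((n-2)/(1-rho^2)) = 1.5000 ~ t(4).
Step 5: Two-sided p-value from the t-distribution with 4 df = 0.208000.
Step 6: alpha = 0.05. fail to reject H0.

rho = 0.6000, p = 0.208000, fail to reject H0 at alpha = 0.05.


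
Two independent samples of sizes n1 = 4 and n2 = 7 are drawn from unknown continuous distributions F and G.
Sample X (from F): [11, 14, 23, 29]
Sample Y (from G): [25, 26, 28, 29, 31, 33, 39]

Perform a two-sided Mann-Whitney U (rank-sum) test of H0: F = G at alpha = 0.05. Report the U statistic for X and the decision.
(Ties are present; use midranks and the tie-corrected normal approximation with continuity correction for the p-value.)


Step 1: Combine and sort all 11 observations; assign midranks.
sorted (value, group): (11,X), (14,X), (23,X), (25,Y), (26,Y), (28,Y), (29,X), (29,Y), (31,Y), (33,Y), (39,Y)
ranks: 11->1, 14->2, 23->3, 25->4, 26->5, 28->6, 29->7.5, 29->7.5, 31->9, 33->10, 39->11
Step 2: Rank sum for X: R1 = 1 + 2 + 3 + 7.5 = 13.5.
Step 3: U_X = R1 - n1(n1+1)/2 = 13.5 - 4*5/2 = 13.5 - 10 = 3.5.
       U_Y = n1*n2 - U_X = 28 - 3.5 = 24.5.
Step 4: Ties are present, so use the tie-corrected normal approximation (with continuity correction) for the p-value.
Step 5: p-value = 0.058207; compare to alpha = 0.05. fail to reject H0.

U_X = 3.5, p = 0.058207, fail to reject H0 at alpha = 0.05.


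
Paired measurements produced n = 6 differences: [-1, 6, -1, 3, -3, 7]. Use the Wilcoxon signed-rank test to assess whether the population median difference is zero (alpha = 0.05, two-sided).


Step 1: Drop any zero differences (none here) and take |d_i|.
|d| = [1, 6, 1, 3, 3, 7]
Step 2: Midrank |d_i| (ties get averaged ranks).
ranks: |1|->1.5, |6|->5, |1|->1.5, |3|->3.5, |3|->3.5, |7|->6
Step 3: Attach original signs; sum ranks with positive sign and with negative sign.
W+ = 5 + 3.5 + 6 = 14.5
W- = 1.5 + 1.5 + 3.5 = 6.5
(Check: W+ + W- = 21 should equal n(n+1)/2 = 21.)
Step 4: Test statistic W = min(W+, W-) = 6.5.
Step 5: Ties in |d|, so use the tie-corrected normal approximation.
        E[W] = n(n+1)/4 = 6*7/4 = 10.5.
        Tie groups: |d|=1 (t=2), |d|=3 (t=2); sum(t^3 - t) = 12.
        Var[W] = n(n+1)(2n+1)/24 - sum(t^3-t)/48 = 546/24 - 12/48 = 22.5.
        z = (W - E[W]) / sqrt(Var[W]) = (6.5 - 10.5) / 4.7434 = -0.8433.
        Two-sided p = 2*Phi(z) = 0.399075.
Step 6: alpha = 0.05. fail to reject H0.

W+ = 14.5, W- = 6.5, W = min = 6.5, p = 0.399075, fail to reject H0.


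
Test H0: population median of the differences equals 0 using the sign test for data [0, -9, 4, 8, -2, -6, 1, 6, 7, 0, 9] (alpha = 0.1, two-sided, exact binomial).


Step 1: Discard zero differences. Original n = 11; n_eff = number of nonzero differences = 9.
Nonzero differences (with sign): -9, +4, +8, -2, -6, +1, +6, +7, +9
Step 2: Count signs: positive = 6, negative = 3.
Step 3: Under H0: P(positive) = 0.5, so the number of positives S ~ Bin(9, 0.5).
Step 4: Two-sided exact p-value = sum of Bin(9,0.5) probabilities at or below the observed probability = 0.507812.
Step 5: alpha = 0.1. fail to reject H0.

n_eff = 9, pos = 6, neg = 3, p = 0.507812, fail to reject H0.


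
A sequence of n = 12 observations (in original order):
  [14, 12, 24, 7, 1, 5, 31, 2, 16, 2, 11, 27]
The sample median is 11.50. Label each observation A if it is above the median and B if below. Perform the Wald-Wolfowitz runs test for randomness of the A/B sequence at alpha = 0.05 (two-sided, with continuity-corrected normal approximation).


Step 1: Compute median = 11.50; label A = above, B = below.
Labels in order: AAABBBABABBA  (n_A = 6, n_B = 6)
Step 2: Count runs R = 7.
Step 3: Under H0 (random ordering), E[R] = 2*n_A*n_B/(n_A+n_B) + 1 = 2*6*6/12 + 1 = 7.0000.
        Var[R] = 2*n_A*n_B*(2*n_A*n_B - n_A - n_B) / ((n_A+n_B)^2 * (n_A+n_B-1)) = 4320/1584 = 2.7273.
        SD[R] = 1.6514.
Step 4: R = E[R], so z = 0 with no continuity correction.
Step 5: Two-sided p-value via normal approximation = 2*(1 - Phi(|z|)) = 1.000000.
Step 6: alpha = 0.05. fail to reject H0.

R = 7, z = 0.0000, p = 1.000000, fail to reject H0.


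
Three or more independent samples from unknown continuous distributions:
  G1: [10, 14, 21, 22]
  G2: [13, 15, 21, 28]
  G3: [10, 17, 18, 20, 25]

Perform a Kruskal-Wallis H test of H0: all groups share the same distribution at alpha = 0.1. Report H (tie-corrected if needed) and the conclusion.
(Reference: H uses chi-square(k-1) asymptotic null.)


Step 1: Combine all N = 13 observations and assign midranks.
sorted (value, group, rank): (10,G1,1.5), (10,G3,1.5), (13,G2,3), (14,G1,4), (15,G2,5), (17,G3,6), (18,G3,7), (20,G3,8), (21,G1,9.5), (21,G2,9.5), (22,G1,11), (25,G3,12), (28,G2,13)
Step 2: Sum ranks within each group.
R_1 = 26 (n_1 = 4)
R_2 = 30.5 (n_2 = 4)
R_3 = 34.5 (n_3 = 5)
Step 3: H = 12/(N(N+1)) * sum(R_i^2/n_i) - 3(N+1)
     = 12/(13*14) * (26^2/4 + 30.5^2/4 + 34.5^2/5) - 3*14
     = 0.065934 * 639.612 - 42
     = 0.172253.
Step 4: Ties present; correction factor C = 1 - 12/(13^3 - 13) = 0.994505. Corrected H = 0.172253 / 0.994505 = 0.173204.
Step 5: Under H0, H ~ chi^2(2); p-value = 0.917042.
Step 6: alpha = 0.1. fail to reject H0.

H = 0.1732, df = 2, p = 0.917042, fail to reject H0.


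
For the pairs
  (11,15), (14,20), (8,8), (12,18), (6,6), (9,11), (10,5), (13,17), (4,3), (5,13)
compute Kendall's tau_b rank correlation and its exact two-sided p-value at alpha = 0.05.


Step 1: Enumerate the 45 unordered pairs (i,j) with i<j and classify each by sign(x_j-x_i) * sign(y_j-y_i).
  (1,2):dx=+3,dy=+5->C; (1,3):dx=-3,dy=-7->C; (1,4):dx=+1,dy=+3->C; (1,5):dx=-5,dy=-9->C
  (1,6):dx=-2,dy=-4->C; (1,7):dx=-1,dy=-10->C; (1,8):dx=+2,dy=+2->C; (1,9):dx=-7,dy=-12->C
  (1,10):dx=-6,dy=-2->C; (2,3):dx=-6,dy=-12->C; (2,4):dx=-2,dy=-2->C; (2,5):dx=-8,dy=-14->C
  (2,6):dx=-5,dy=-9->C; (2,7):dx=-4,dy=-15->C; (2,8):dx=-1,dy=-3->C; (2,9):dx=-10,dy=-17->C
  (2,10):dx=-9,dy=-7->C; (3,4):dx=+4,dy=+10->C; (3,5):dx=-2,dy=-2->C; (3,6):dx=+1,dy=+3->C
  (3,7):dx=+2,dy=-3->D; (3,8):dx=+5,dy=+9->C; (3,9):dx=-4,dy=-5->C; (3,10):dx=-3,dy=+5->D
  (4,5):dx=-6,dy=-12->C; (4,6):dx=-3,dy=-7->C; (4,7):dx=-2,dy=-13->C; (4,8):dx=+1,dy=-1->D
  (4,9):dx=-8,dy=-15->C; (4,10):dx=-7,dy=-5->C; (5,6):dx=+3,dy=+5->C; (5,7):dx=+4,dy=-1->D
  (5,8):dx=+7,dy=+11->C; (5,9):dx=-2,dy=-3->C; (5,10):dx=-1,dy=+7->D; (6,7):dx=+1,dy=-6->D
  (6,8):dx=+4,dy=+6->C; (6,9):dx=-5,dy=-8->C; (6,10):dx=-4,dy=+2->D; (7,8):dx=+3,dy=+12->C
  (7,9):dx=-6,dy=-2->C; (7,10):dx=-5,dy=+8->D; (8,9):dx=-9,dy=-14->C; (8,10):dx=-8,dy=-4->C
  (9,10):dx=+1,dy=+10->C
Step 2: C = 37, D = 8, total pairs = 45.
Step 3: tau = (C - D)/(n(n-1)/2) = (37 - 8)/45 = 0.644444.
Step 4: Exact two-sided p-value (enumerate n! = 3628800 permutations of y under H0): p = 0.009148.
Step 5: alpha = 0.05. reject H0.

tau_b = 0.6444 (C=37, D=8), p = 0.009148, reject H0.


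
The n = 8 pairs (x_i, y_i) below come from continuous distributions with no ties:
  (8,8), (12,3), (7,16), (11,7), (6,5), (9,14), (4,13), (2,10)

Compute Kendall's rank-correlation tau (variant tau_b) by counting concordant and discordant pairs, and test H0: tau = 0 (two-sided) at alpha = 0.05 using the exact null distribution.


Step 1: Enumerate the 28 unordered pairs (i,j) with i<j and classify each by sign(x_j-x_i) * sign(y_j-y_i).
  (1,2):dx=+4,dy=-5->D; (1,3):dx=-1,dy=+8->D; (1,4):dx=+3,dy=-1->D; (1,5):dx=-2,dy=-3->C
  (1,6):dx=+1,dy=+6->C; (1,7):dx=-4,dy=+5->D; (1,8):dx=-6,dy=+2->D; (2,3):dx=-5,dy=+13->D
  (2,4):dx=-1,dy=+4->D; (2,5):dx=-6,dy=+2->D; (2,6):dx=-3,dy=+11->D; (2,7):dx=-8,dy=+10->D
  (2,8):dx=-10,dy=+7->D; (3,4):dx=+4,dy=-9->D; (3,5):dx=-1,dy=-11->C; (3,6):dx=+2,dy=-2->D
  (3,7):dx=-3,dy=-3->C; (3,8):dx=-5,dy=-6->C; (4,5):dx=-5,dy=-2->C; (4,6):dx=-2,dy=+7->D
  (4,7):dx=-7,dy=+6->D; (4,8):dx=-9,dy=+3->D; (5,6):dx=+3,dy=+9->C; (5,7):dx=-2,dy=+8->D
  (5,8):dx=-4,dy=+5->D; (6,7):dx=-5,dy=-1->C; (6,8):dx=-7,dy=-4->C; (7,8):dx=-2,dy=-3->C
Step 2: C = 10, D = 18, total pairs = 28.
Step 3: tau = (C - D)/(n(n-1)/2) = (10 - 18)/28 = -0.285714.
Step 4: Exact two-sided p-value (enumerate n! = 40320 permutations of y under H0): p = 0.398760.
Step 5: alpha = 0.05. fail to reject H0.

tau_b = -0.2857 (C=10, D=18), p = 0.398760, fail to reject H0.


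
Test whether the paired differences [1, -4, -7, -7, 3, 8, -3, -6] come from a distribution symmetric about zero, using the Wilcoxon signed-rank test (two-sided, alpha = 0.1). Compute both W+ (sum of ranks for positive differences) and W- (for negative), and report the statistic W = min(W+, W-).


Step 1: Drop any zero differences (none here) and take |d_i|.
|d| = [1, 4, 7, 7, 3, 8, 3, 6]
Step 2: Midrank |d_i| (ties get averaged ranks).
ranks: |1|->1, |4|->4, |7|->6.5, |7|->6.5, |3|->2.5, |8|->8, |3|->2.5, |6|->5
Step 3: Attach original signs; sum ranks with positive sign and with negative sign.
W+ = 1 + 2.5 + 8 = 11.5
W- = 4 + 6.5 + 6.5 + 2.5 + 5 = 24.5
(Check: W+ + W- = 36 should equal n(n+1)/2 = 36.)
Step 4: Test statistic W = min(W+, W-) = 11.5.
Step 5: Ties in |d|, so use the tie-corrected normal approximation.
        E[W] = n(n+1)/4 = 8*9/4 = 18.
        Tie groups: |d|=3 (t=2), |d|=7 (t=2); sum(t^3 - t) = 12.
        Var[W] = n(n+1)(2n+1)/24 - sum(t^3-t)/48 = 1224/24 - 12/48 = 50.75.
        z = (W - E[W]) / sqrt(Var[W]) = (11.5 - 18) / 7.1239 = -0.9124.
        Two-sided p = 2*Phi(z) = 0.361547.
Step 6: alpha = 0.1. fail to reject H0.

W+ = 11.5, W- = 24.5, W = min = 11.5, p = 0.361547, fail to reject H0.


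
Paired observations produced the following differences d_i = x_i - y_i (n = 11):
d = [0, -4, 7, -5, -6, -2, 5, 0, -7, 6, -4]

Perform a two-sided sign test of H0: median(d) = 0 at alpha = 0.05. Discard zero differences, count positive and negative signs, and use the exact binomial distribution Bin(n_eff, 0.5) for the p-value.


Step 1: Discard zero differences. Original n = 11; n_eff = number of nonzero differences = 9.
Nonzero differences (with sign): -4, +7, -5, -6, -2, +5, -7, +6, -4
Step 2: Count signs: positive = 3, negative = 6.
Step 3: Under H0: P(positive) = 0.5, so the number of positives S ~ Bin(9, 0.5).
Step 4: Two-sided exact p-value = sum of Bin(9,0.5) probabilities at or below the observed probability = 0.507812.
Step 5: alpha = 0.05. fail to reject H0.

n_eff = 9, pos = 3, neg = 6, p = 0.507812, fail to reject H0.


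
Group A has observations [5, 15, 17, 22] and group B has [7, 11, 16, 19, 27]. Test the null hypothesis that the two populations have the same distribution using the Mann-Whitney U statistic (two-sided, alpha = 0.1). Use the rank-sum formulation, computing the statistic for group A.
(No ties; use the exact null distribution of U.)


Step 1: Combine and sort all 9 observations; assign midranks.
sorted (value, group): (5,X), (7,Y), (11,Y), (15,X), (16,Y), (17,X), (19,Y), (22,X), (27,Y)
ranks: 5->1, 7->2, 11->3, 15->4, 16->5, 17->6, 19->7, 22->8, 27->9
Step 2: Rank sum for X: R1 = 1 + 4 + 6 + 8 = 19.
Step 3: U_X = R1 - n1(n1+1)/2 = 19 - 4*5/2 = 19 - 10 = 9.
       U_Y = n1*n2 - U_X = 20 - 9 = 11.
Step 4: No ties, so the exact null distribution of U (based on enumerating the C(9,4) = 126 equally likely rank assignments) gives the two-sided p-value.
Step 5: p-value = 0.904762; compare to alpha = 0.1. fail to reject H0.

U_X = 9, p = 0.904762, fail to reject H0 at alpha = 0.1.


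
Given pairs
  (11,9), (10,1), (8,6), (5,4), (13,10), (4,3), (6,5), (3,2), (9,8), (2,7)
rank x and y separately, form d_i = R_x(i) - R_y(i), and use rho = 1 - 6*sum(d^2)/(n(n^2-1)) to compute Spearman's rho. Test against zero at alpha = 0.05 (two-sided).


Step 1: Rank x and y separately (midranks; no ties here).
rank(x): 11->9, 10->8, 8->6, 5->4, 13->10, 4->3, 6->5, 3->2, 9->7, 2->1
rank(y): 9->9, 1->1, 6->6, 4->4, 10->10, 3->3, 5->5, 2->2, 8->8, 7->7
Step 2: d_i = R_x(i) - R_y(i); compute d_i^2.
  (9-9)^2=0, (8-1)^2=49, (6-6)^2=0, (4-4)^2=0, (10-10)^2=0, (3-3)^2=0, (5-5)^2=0, (2-2)^2=0, (7-8)^2=1, (1-7)^2=36
sum(d^2) = 86.
Step 3: rho = 1 - 6*86 / (10*(10^2 - 1)) = 1 - 516/990 = 0.478788.
Step 4: Under H0, t = rho * sqrt((n-2)/(1-rho^2)) = 1.5425 ~ t(8).
Step 5: Two-sided p-value from the t-distribution with 8 df = 0.161523.
Step 6: alpha = 0.05. fail to reject H0.

rho = 0.4788, p = 0.161523, fail to reject H0 at alpha = 0.05.


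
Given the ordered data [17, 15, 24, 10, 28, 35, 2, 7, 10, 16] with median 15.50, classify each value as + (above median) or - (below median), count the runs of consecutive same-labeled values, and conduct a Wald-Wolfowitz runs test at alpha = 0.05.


Step 1: Compute median = 15.50; label A = above, B = below.
Labels in order: ABABAABBBA  (n_A = 5, n_B = 5)
Step 2: Count runs R = 7.
Step 3: Under H0 (random ordering), E[R] = 2*n_A*n_B/(n_A+n_B) + 1 = 2*5*5/10 + 1 = 6.0000.
        Var[R] = 2*n_A*n_B*(2*n_A*n_B - n_A - n_B) / ((n_A+n_B)^2 * (n_A+n_B-1)) = 2000/900 = 2.2222.
        SD[R] = 1.4907.
Step 4: Continuity-corrected z = (R - 0.5 - E[R]) / SD[R] = (7 - 0.5 - 6.0000) / 1.4907 = 0.3354.
Step 5: Two-sided p-value via normal approximation = 2*(1 - Phi(|z|)) = 0.737316.
Step 6: alpha = 0.05. fail to reject H0.

R = 7, z = 0.3354, p = 0.737316, fail to reject H0.


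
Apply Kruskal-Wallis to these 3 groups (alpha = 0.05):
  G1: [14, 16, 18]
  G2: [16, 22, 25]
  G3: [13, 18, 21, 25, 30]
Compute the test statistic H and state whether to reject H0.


Step 1: Combine all N = 11 observations and assign midranks.
sorted (value, group, rank): (13,G3,1), (14,G1,2), (16,G1,3.5), (16,G2,3.5), (18,G1,5.5), (18,G3,5.5), (21,G3,7), (22,G2,8), (25,G2,9.5), (25,G3,9.5), (30,G3,11)
Step 2: Sum ranks within each group.
R_1 = 11 (n_1 = 3)
R_2 = 21 (n_2 = 3)
R_3 = 34 (n_3 = 5)
Step 3: H = 12/(N(N+1)) * sum(R_i^2/n_i) - 3(N+1)
     = 12/(11*12) * (11^2/3 + 21^2/3 + 34^2/5) - 3*12
     = 0.090909 * 418.533 - 36
     = 2.048485.
Step 4: Ties present; correction factor C = 1 - 18/(11^3 - 11) = 0.986364. Corrected H = 2.048485 / 0.986364 = 2.076805.
Step 5: Under H0, H ~ chi^2(2); p-value = 0.354020.
Step 6: alpha = 0.05. fail to reject H0.

H = 2.0768, df = 2, p = 0.354020, fail to reject H0.


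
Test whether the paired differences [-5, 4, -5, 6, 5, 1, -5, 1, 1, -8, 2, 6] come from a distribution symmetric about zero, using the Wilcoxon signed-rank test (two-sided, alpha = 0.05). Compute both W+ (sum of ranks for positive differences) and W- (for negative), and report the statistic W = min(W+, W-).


Step 1: Drop any zero differences (none here) and take |d_i|.
|d| = [5, 4, 5, 6, 5, 1, 5, 1, 1, 8, 2, 6]
Step 2: Midrank |d_i| (ties get averaged ranks).
ranks: |5|->7.5, |4|->5, |5|->7.5, |6|->10.5, |5|->7.5, |1|->2, |5|->7.5, |1|->2, |1|->2, |8|->12, |2|->4, |6|->10.5
Step 3: Attach original signs; sum ranks with positive sign and with negative sign.
W+ = 5 + 10.5 + 7.5 + 2 + 2 + 2 + 4 + 10.5 = 43.5
W- = 7.5 + 7.5 + 7.5 + 12 = 34.5
(Check: W+ + W- = 78 should equal n(n+1)/2 = 78.)
Step 4: Test statistic W = min(W+, W-) = 34.5.
Step 5: Ties in |d|, so use the tie-corrected normal approximation.
        E[W] = n(n+1)/4 = 12*13/4 = 39.
        Tie groups: |d|=1 (t=3), |d|=5 (t=4), |d|=6 (t=2); sum(t^3 - t) = 90.
        Var[W] = n(n+1)(2n+1)/24 - sum(t^3-t)/48 = 3900/24 - 90/48 = 160.625.
        z = (W - E[W]) / sqrt(Var[W]) = (34.5 - 39) / 12.6738 = -0.3551.
        Two-sided p = 2*Phi(z) = 0.722542.
Step 6: alpha = 0.05. fail to reject H0.

W+ = 43.5, W- = 34.5, W = min = 34.5, p = 0.722542, fail to reject H0.


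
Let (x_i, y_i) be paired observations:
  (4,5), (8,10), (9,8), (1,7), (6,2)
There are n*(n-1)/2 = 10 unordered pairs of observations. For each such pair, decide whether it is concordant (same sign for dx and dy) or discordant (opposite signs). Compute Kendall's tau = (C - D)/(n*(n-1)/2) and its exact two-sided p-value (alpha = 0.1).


Step 1: Enumerate the 10 unordered pairs (i,j) with i<j and classify each by sign(x_j-x_i) * sign(y_j-y_i).
  (1,2):dx=+4,dy=+5->C; (1,3):dx=+5,dy=+3->C; (1,4):dx=-3,dy=+2->D; (1,5):dx=+2,dy=-3->D
  (2,3):dx=+1,dy=-2->D; (2,4):dx=-7,dy=-3->C; (2,5):dx=-2,dy=-8->C; (3,4):dx=-8,dy=-1->C
  (3,5):dx=-3,dy=-6->C; (4,5):dx=+5,dy=-5->D
Step 2: C = 6, D = 4, total pairs = 10.
Step 3: tau = (C - D)/(n(n-1)/2) = (6 - 4)/10 = 0.200000.
Step 4: Exact two-sided p-value (enumerate n! = 120 permutations of y under H0): p = 0.816667.
Step 5: alpha = 0.1. fail to reject H0.

tau_b = 0.2000 (C=6, D=4), p = 0.816667, fail to reject H0.


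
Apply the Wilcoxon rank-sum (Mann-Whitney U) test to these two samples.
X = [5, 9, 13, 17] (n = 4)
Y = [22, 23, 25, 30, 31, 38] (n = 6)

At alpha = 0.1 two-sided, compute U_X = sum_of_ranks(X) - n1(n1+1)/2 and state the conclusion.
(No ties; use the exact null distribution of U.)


Step 1: Combine and sort all 10 observations; assign midranks.
sorted (value, group): (5,X), (9,X), (13,X), (17,X), (22,Y), (23,Y), (25,Y), (30,Y), (31,Y), (38,Y)
ranks: 5->1, 9->2, 13->3, 17->4, 22->5, 23->6, 25->7, 30->8, 31->9, 38->10
Step 2: Rank sum for X: R1 = 1 + 2 + 3 + 4 = 10.
Step 3: U_X = R1 - n1(n1+1)/2 = 10 - 4*5/2 = 10 - 10 = 0.
       U_Y = n1*n2 - U_X = 24 - 0 = 24.
Step 4: No ties, so the exact null distribution of U (based on enumerating the C(10,4) = 210 equally likely rank assignments) gives the two-sided p-value.
Step 5: p-value = 0.009524; compare to alpha = 0.1. reject H0.

U_X = 0, p = 0.009524, reject H0 at alpha = 0.1.


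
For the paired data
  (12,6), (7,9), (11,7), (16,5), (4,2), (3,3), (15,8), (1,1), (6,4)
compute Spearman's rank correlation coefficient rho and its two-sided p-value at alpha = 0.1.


Step 1: Rank x and y separately (midranks; no ties here).
rank(x): 12->7, 7->5, 11->6, 16->9, 4->3, 3->2, 15->8, 1->1, 6->4
rank(y): 6->6, 9->9, 7->7, 5->5, 2->2, 3->3, 8->8, 1->1, 4->4
Step 2: d_i = R_x(i) - R_y(i); compute d_i^2.
  (7-6)^2=1, (5-9)^2=16, (6-7)^2=1, (9-5)^2=16, (3-2)^2=1, (2-3)^2=1, (8-8)^2=0, (1-1)^2=0, (4-4)^2=0
sum(d^2) = 36.
Step 3: rho = 1 - 6*36 / (9*(9^2 - 1)) = 1 - 216/720 = 0.700000.
Step 4: Under H0, t = rho * sqrt((n-2)/(1-rho^2)) = 2.5934 ~ t(7).
Step 5: Two-sided p-value from the t-distribution with 7 df = 0.035770.
Step 6: alpha = 0.1. reject H0.

rho = 0.7000, p = 0.035770, reject H0 at alpha = 0.1.


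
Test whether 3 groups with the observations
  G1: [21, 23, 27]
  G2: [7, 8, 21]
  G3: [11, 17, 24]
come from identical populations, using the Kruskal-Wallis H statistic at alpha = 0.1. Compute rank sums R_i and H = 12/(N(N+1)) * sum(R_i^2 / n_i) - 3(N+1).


Step 1: Combine all N = 9 observations and assign midranks.
sorted (value, group, rank): (7,G2,1), (8,G2,2), (11,G3,3), (17,G3,4), (21,G1,5.5), (21,G2,5.5), (23,G1,7), (24,G3,8), (27,G1,9)
Step 2: Sum ranks within each group.
R_1 = 21.5 (n_1 = 3)
R_2 = 8.5 (n_2 = 3)
R_3 = 15 (n_3 = 3)
Step 3: H = 12/(N(N+1)) * sum(R_i^2/n_i) - 3(N+1)
     = 12/(9*10) * (21.5^2/3 + 8.5^2/3 + 15^2/3) - 3*10
     = 0.133333 * 253.167 - 30
     = 3.755556.
Step 4: Ties present; correction factor C = 1 - 6/(9^3 - 9) = 0.991667. Corrected H = 3.755556 / 0.991667 = 3.787115.
Step 5: Under H0, H ~ chi^2(2); p-value = 0.150535.
Step 6: alpha = 0.1. fail to reject H0.

H = 3.7871, df = 2, p = 0.150535, fail to reject H0.


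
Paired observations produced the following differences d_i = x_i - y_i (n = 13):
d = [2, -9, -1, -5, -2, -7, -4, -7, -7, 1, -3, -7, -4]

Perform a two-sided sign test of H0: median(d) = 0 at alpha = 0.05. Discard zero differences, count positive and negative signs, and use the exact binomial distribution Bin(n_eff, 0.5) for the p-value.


Step 1: Discard zero differences. Original n = 13; n_eff = number of nonzero differences = 13.
Nonzero differences (with sign): +2, -9, -1, -5, -2, -7, -4, -7, -7, +1, -3, -7, -4
Step 2: Count signs: positive = 2, negative = 11.
Step 3: Under H0: P(positive) = 0.5, so the number of positives S ~ Bin(13, 0.5).
Step 4: Two-sided exact p-value = sum of Bin(13,0.5) probabilities at or below the observed probability = 0.022461.
Step 5: alpha = 0.05. reject H0.

n_eff = 13, pos = 2, neg = 11, p = 0.022461, reject H0.


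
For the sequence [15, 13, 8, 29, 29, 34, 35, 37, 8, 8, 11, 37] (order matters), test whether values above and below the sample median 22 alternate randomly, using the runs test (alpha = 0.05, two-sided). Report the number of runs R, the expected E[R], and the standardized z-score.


Step 1: Compute median = 22; label A = above, B = below.
Labels in order: BBBAAAAABBBA  (n_A = 6, n_B = 6)
Step 2: Count runs R = 4.
Step 3: Under H0 (random ordering), E[R] = 2*n_A*n_B/(n_A+n_B) + 1 = 2*6*6/12 + 1 = 7.0000.
        Var[R] = 2*n_A*n_B*(2*n_A*n_B - n_A - n_B) / ((n_A+n_B)^2 * (n_A+n_B-1)) = 4320/1584 = 2.7273.
        SD[R] = 1.6514.
Step 4: Continuity-corrected z = (R + 0.5 - E[R]) / SD[R] = (4 + 0.5 - 7.0000) / 1.6514 = -1.5138.
Step 5: Two-sided p-value via normal approximation = 2*(1 - Phi(|z|)) = 0.130070.
Step 6: alpha = 0.05. fail to reject H0.

R = 4, z = -1.5138, p = 0.130070, fail to reject H0.


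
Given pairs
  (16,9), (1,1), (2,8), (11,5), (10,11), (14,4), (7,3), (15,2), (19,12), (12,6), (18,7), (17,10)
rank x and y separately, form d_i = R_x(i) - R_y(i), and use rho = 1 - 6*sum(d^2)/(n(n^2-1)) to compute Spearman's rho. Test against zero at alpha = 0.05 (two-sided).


Step 1: Rank x and y separately (midranks; no ties here).
rank(x): 16->9, 1->1, 2->2, 11->5, 10->4, 14->7, 7->3, 15->8, 19->12, 12->6, 18->11, 17->10
rank(y): 9->9, 1->1, 8->8, 5->5, 11->11, 4->4, 3->3, 2->2, 12->12, 6->6, 7->7, 10->10
Step 2: d_i = R_x(i) - R_y(i); compute d_i^2.
  (9-9)^2=0, (1-1)^2=0, (2-8)^2=36, (5-5)^2=0, (4-11)^2=49, (7-4)^2=9, (3-3)^2=0, (8-2)^2=36, (12-12)^2=0, (6-6)^2=0, (11-7)^2=16, (10-10)^2=0
sum(d^2) = 146.
Step 3: rho = 1 - 6*146 / (12*(12^2 - 1)) = 1 - 876/1716 = 0.489510.
Step 4: Under H0, t = rho * sqrt((n-2)/(1-rho^2)) = 1.7752 ~ t(10).
Step 5: Two-sided p-value from the t-distribution with 10 df = 0.106252.
Step 6: alpha = 0.05. fail to reject H0.

rho = 0.4895, p = 0.106252, fail to reject H0 at alpha = 0.05.


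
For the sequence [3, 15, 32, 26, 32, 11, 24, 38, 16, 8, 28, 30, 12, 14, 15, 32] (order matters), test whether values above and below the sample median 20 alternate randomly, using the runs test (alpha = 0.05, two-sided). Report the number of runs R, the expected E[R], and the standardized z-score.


Step 1: Compute median = 20; label A = above, B = below.
Labels in order: BBAAABAABBAABBBA  (n_A = 8, n_B = 8)
Step 2: Count runs R = 8.
Step 3: Under H0 (random ordering), E[R] = 2*n_A*n_B/(n_A+n_B) + 1 = 2*8*8/16 + 1 = 9.0000.
        Var[R] = 2*n_A*n_B*(2*n_A*n_B - n_A - n_B) / ((n_A+n_B)^2 * (n_A+n_B-1)) = 14336/3840 = 3.7333.
        SD[R] = 1.9322.
Step 4: Continuity-corrected z = (R + 0.5 - E[R]) / SD[R] = (8 + 0.5 - 9.0000) / 1.9322 = -0.2588.
Step 5: Two-sided p-value via normal approximation = 2*(1 - Phi(|z|)) = 0.795809.
Step 6: alpha = 0.05. fail to reject H0.

R = 8, z = -0.2588, p = 0.795809, fail to reject H0.


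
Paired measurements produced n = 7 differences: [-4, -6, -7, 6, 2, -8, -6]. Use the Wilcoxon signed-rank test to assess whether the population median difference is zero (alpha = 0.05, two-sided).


Step 1: Drop any zero differences (none here) and take |d_i|.
|d| = [4, 6, 7, 6, 2, 8, 6]
Step 2: Midrank |d_i| (ties get averaged ranks).
ranks: |4|->2, |6|->4, |7|->6, |6|->4, |2|->1, |8|->7, |6|->4
Step 3: Attach original signs; sum ranks with positive sign and with negative sign.
W+ = 4 + 1 = 5
W- = 2 + 4 + 6 + 7 + 4 = 23
(Check: W+ + W- = 28 should equal n(n+1)/2 = 28.)
Step 4: Test statistic W = min(W+, W-) = 5.
Step 5: Ties in |d|, so use the tie-corrected normal approximation.
        E[W] = n(n+1)/4 = 7*8/4 = 14.
        Tie groups: |d|=6 (t=3); sum(t^3 - t) = 24.
        Var[W] = n(n+1)(2n+1)/24 - sum(t^3-t)/48 = 840/24 - 24/48 = 34.5.
        z = (W - E[W]) / sqrt(Var[W]) = (5 - 14) / 5.8737 = -1.5323.
        Two-sided p = 2*Phi(z) = 0.125458.
Step 6: alpha = 0.05. fail to reject H0.

W+ = 5, W- = 23, W = min = 5, p = 0.125458, fail to reject H0.


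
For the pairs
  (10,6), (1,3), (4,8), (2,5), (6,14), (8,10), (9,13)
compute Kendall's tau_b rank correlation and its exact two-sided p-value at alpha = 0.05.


Step 1: Enumerate the 21 unordered pairs (i,j) with i<j and classify each by sign(x_j-x_i) * sign(y_j-y_i).
  (1,2):dx=-9,dy=-3->C; (1,3):dx=-6,dy=+2->D; (1,4):dx=-8,dy=-1->C; (1,5):dx=-4,dy=+8->D
  (1,6):dx=-2,dy=+4->D; (1,7):dx=-1,dy=+7->D; (2,3):dx=+3,dy=+5->C; (2,4):dx=+1,dy=+2->C
  (2,5):dx=+5,dy=+11->C; (2,6):dx=+7,dy=+7->C; (2,7):dx=+8,dy=+10->C; (3,4):dx=-2,dy=-3->C
  (3,5):dx=+2,dy=+6->C; (3,6):dx=+4,dy=+2->C; (3,7):dx=+5,dy=+5->C; (4,5):dx=+4,dy=+9->C
  (4,6):dx=+6,dy=+5->C; (4,7):dx=+7,dy=+8->C; (5,6):dx=+2,dy=-4->D; (5,7):dx=+3,dy=-1->D
  (6,7):dx=+1,dy=+3->C
Step 2: C = 15, D = 6, total pairs = 21.
Step 3: tau = (C - D)/(n(n-1)/2) = (15 - 6)/21 = 0.428571.
Step 4: Exact two-sided p-value (enumerate n! = 5040 permutations of y under H0): p = 0.238889.
Step 5: alpha = 0.05. fail to reject H0.

tau_b = 0.4286 (C=15, D=6), p = 0.238889, fail to reject H0.


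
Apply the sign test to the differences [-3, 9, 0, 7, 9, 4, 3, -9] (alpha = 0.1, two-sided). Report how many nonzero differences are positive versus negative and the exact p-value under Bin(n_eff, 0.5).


Step 1: Discard zero differences. Original n = 8; n_eff = number of nonzero differences = 7.
Nonzero differences (with sign): -3, +9, +7, +9, +4, +3, -9
Step 2: Count signs: positive = 5, negative = 2.
Step 3: Under H0: P(positive) = 0.5, so the number of positives S ~ Bin(7, 0.5).
Step 4: Two-sided exact p-value = sum of Bin(7,0.5) probabilities at or below the observed probability = 0.453125.
Step 5: alpha = 0.1. fail to reject H0.

n_eff = 7, pos = 5, neg = 2, p = 0.453125, fail to reject H0.


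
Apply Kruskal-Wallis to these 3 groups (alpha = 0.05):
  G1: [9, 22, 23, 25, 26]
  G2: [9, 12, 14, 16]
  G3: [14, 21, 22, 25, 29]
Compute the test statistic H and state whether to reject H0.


Step 1: Combine all N = 14 observations and assign midranks.
sorted (value, group, rank): (9,G1,1.5), (9,G2,1.5), (12,G2,3), (14,G2,4.5), (14,G3,4.5), (16,G2,6), (21,G3,7), (22,G1,8.5), (22,G3,8.5), (23,G1,10), (25,G1,11.5), (25,G3,11.5), (26,G1,13), (29,G3,14)
Step 2: Sum ranks within each group.
R_1 = 44.5 (n_1 = 5)
R_2 = 15 (n_2 = 4)
R_3 = 45.5 (n_3 = 5)
Step 3: H = 12/(N(N+1)) * sum(R_i^2/n_i) - 3(N+1)
     = 12/(14*15) * (44.5^2/5 + 15^2/4 + 45.5^2/5) - 3*15
     = 0.057143 * 866.35 - 45
     = 4.505714.
Step 4: Ties present; correction factor C = 1 - 24/(14^3 - 14) = 0.991209. Corrected H = 4.505714 / 0.991209 = 4.545676.
Step 5: Under H0, H ~ chi^2(2); p-value = 0.103019.
Step 6: alpha = 0.05. fail to reject H0.

H = 4.5457, df = 2, p = 0.103019, fail to reject H0.


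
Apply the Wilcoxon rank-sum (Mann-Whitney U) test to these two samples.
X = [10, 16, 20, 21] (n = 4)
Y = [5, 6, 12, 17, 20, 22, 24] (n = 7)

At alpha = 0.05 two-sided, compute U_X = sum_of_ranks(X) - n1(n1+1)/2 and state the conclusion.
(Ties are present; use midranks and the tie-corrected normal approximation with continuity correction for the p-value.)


Step 1: Combine and sort all 11 observations; assign midranks.
sorted (value, group): (5,Y), (6,Y), (10,X), (12,Y), (16,X), (17,Y), (20,X), (20,Y), (21,X), (22,Y), (24,Y)
ranks: 5->1, 6->2, 10->3, 12->4, 16->5, 17->6, 20->7.5, 20->7.5, 21->9, 22->10, 24->11
Step 2: Rank sum for X: R1 = 3 + 5 + 7.5 + 9 = 24.5.
Step 3: U_X = R1 - n1(n1+1)/2 = 24.5 - 4*5/2 = 24.5 - 10 = 14.5.
       U_Y = n1*n2 - U_X = 28 - 14.5 = 13.5.
Step 4: Ties are present, so use the tie-corrected normal approximation (with continuity correction) for the p-value.
Step 5: p-value = 1.000000; compare to alpha = 0.05. fail to reject H0.

U_X = 14.5, p = 1.000000, fail to reject H0 at alpha = 0.05.


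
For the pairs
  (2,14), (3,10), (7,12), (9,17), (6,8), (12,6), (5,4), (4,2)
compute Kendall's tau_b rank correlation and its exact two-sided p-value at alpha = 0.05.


Step 1: Enumerate the 28 unordered pairs (i,j) with i<j and classify each by sign(x_j-x_i) * sign(y_j-y_i).
  (1,2):dx=+1,dy=-4->D; (1,3):dx=+5,dy=-2->D; (1,4):dx=+7,dy=+3->C; (1,5):dx=+4,dy=-6->D
  (1,6):dx=+10,dy=-8->D; (1,7):dx=+3,dy=-10->D; (1,8):dx=+2,dy=-12->D; (2,3):dx=+4,dy=+2->C
  (2,4):dx=+6,dy=+7->C; (2,5):dx=+3,dy=-2->D; (2,6):dx=+9,dy=-4->D; (2,7):dx=+2,dy=-6->D
  (2,8):dx=+1,dy=-8->D; (3,4):dx=+2,dy=+5->C; (3,5):dx=-1,dy=-4->C; (3,6):dx=+5,dy=-6->D
  (3,7):dx=-2,dy=-8->C; (3,8):dx=-3,dy=-10->C; (4,5):dx=-3,dy=-9->C; (4,6):dx=+3,dy=-11->D
  (4,7):dx=-4,dy=-13->C; (4,8):dx=-5,dy=-15->C; (5,6):dx=+6,dy=-2->D; (5,7):dx=-1,dy=-4->C
  (5,8):dx=-2,dy=-6->C; (6,7):dx=-7,dy=-2->C; (6,8):dx=-8,dy=-4->C; (7,8):dx=-1,dy=-2->C
Step 2: C = 15, D = 13, total pairs = 28.
Step 3: tau = (C - D)/(n(n-1)/2) = (15 - 13)/28 = 0.071429.
Step 4: Exact two-sided p-value (enumerate n! = 40320 permutations of y under H0): p = 0.904861.
Step 5: alpha = 0.05. fail to reject H0.

tau_b = 0.0714 (C=15, D=13), p = 0.904861, fail to reject H0.


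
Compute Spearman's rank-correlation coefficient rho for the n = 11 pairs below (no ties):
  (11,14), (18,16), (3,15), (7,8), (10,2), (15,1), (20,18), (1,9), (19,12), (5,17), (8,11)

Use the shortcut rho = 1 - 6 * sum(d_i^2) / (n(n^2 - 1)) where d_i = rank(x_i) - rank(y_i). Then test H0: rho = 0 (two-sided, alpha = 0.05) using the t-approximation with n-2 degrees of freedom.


Step 1: Rank x and y separately (midranks; no ties here).
rank(x): 11->7, 18->9, 3->2, 7->4, 10->6, 15->8, 20->11, 1->1, 19->10, 5->3, 8->5
rank(y): 14->7, 16->9, 15->8, 8->3, 2->2, 1->1, 18->11, 9->4, 12->6, 17->10, 11->5
Step 2: d_i = R_x(i) - R_y(i); compute d_i^2.
  (7-7)^2=0, (9-9)^2=0, (2-8)^2=36, (4-3)^2=1, (6-2)^2=16, (8-1)^2=49, (11-11)^2=0, (1-4)^2=9, (10-6)^2=16, (3-10)^2=49, (5-5)^2=0
sum(d^2) = 176.
Step 3: rho = 1 - 6*176 / (11*(11^2 - 1)) = 1 - 1056/1320 = 0.200000.
Step 4: Under H0, t = rho * sqrt((n-2)/(1-rho^2)) = 0.6124 ~ t(9).
Step 5: Two-sided p-value from the t-distribution with 9 df = 0.555445.
Step 6: alpha = 0.05. fail to reject H0.

rho = 0.2000, p = 0.555445, fail to reject H0 at alpha = 0.05.


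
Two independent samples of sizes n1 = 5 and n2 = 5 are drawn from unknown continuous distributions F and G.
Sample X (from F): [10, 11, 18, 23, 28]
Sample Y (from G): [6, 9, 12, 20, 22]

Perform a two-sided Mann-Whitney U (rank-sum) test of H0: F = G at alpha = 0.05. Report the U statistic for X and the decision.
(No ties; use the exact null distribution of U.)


Step 1: Combine and sort all 10 observations; assign midranks.
sorted (value, group): (6,Y), (9,Y), (10,X), (11,X), (12,Y), (18,X), (20,Y), (22,Y), (23,X), (28,X)
ranks: 6->1, 9->2, 10->3, 11->4, 12->5, 18->6, 20->7, 22->8, 23->9, 28->10
Step 2: Rank sum for X: R1 = 3 + 4 + 6 + 9 + 10 = 32.
Step 3: U_X = R1 - n1(n1+1)/2 = 32 - 5*6/2 = 32 - 15 = 17.
       U_Y = n1*n2 - U_X = 25 - 17 = 8.
Step 4: No ties, so the exact null distribution of U (based on enumerating the C(10,5) = 252 equally likely rank assignments) gives the two-sided p-value.
Step 5: p-value = 0.420635; compare to alpha = 0.05. fail to reject H0.

U_X = 17, p = 0.420635, fail to reject H0 at alpha = 0.05.


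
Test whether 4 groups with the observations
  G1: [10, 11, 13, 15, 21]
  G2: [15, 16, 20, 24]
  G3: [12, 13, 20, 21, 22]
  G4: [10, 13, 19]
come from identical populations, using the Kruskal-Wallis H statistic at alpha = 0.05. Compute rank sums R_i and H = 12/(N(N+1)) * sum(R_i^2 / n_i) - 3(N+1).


Step 1: Combine all N = 17 observations and assign midranks.
sorted (value, group, rank): (10,G1,1.5), (10,G4,1.5), (11,G1,3), (12,G3,4), (13,G1,6), (13,G3,6), (13,G4,6), (15,G1,8.5), (15,G2,8.5), (16,G2,10), (19,G4,11), (20,G2,12.5), (20,G3,12.5), (21,G1,14.5), (21,G3,14.5), (22,G3,16), (24,G2,17)
Step 2: Sum ranks within each group.
R_1 = 33.5 (n_1 = 5)
R_2 = 48 (n_2 = 4)
R_3 = 53 (n_3 = 5)
R_4 = 18.5 (n_4 = 3)
Step 3: H = 12/(N(N+1)) * sum(R_i^2/n_i) - 3(N+1)
     = 12/(17*18) * (33.5^2/5 + 48^2/4 + 53^2/5 + 18.5^2/3) - 3*18
     = 0.039216 * 1476.33 - 54
     = 3.895425.
Step 4: Ties present; correction factor C = 1 - 48/(17^3 - 17) = 0.990196. Corrected H = 3.895425 / 0.990196 = 3.933993.
Step 5: Under H0, H ~ chi^2(3); p-value = 0.268680.
Step 6: alpha = 0.05. fail to reject H0.

H = 3.9340, df = 3, p = 0.268680, fail to reject H0.


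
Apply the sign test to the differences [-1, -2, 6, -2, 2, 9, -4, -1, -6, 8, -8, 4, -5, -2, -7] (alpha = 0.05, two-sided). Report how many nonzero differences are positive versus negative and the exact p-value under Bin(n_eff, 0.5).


Step 1: Discard zero differences. Original n = 15; n_eff = number of nonzero differences = 15.
Nonzero differences (with sign): -1, -2, +6, -2, +2, +9, -4, -1, -6, +8, -8, +4, -5, -2, -7
Step 2: Count signs: positive = 5, negative = 10.
Step 3: Under H0: P(positive) = 0.5, so the number of positives S ~ Bin(15, 0.5).
Step 4: Two-sided exact p-value = sum of Bin(15,0.5) probabilities at or below the observed probability = 0.301758.
Step 5: alpha = 0.05. fail to reject H0.

n_eff = 15, pos = 5, neg = 10, p = 0.301758, fail to reject H0.


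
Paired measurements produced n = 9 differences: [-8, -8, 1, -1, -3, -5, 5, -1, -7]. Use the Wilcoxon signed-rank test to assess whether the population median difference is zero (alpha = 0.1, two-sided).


Step 1: Drop any zero differences (none here) and take |d_i|.
|d| = [8, 8, 1, 1, 3, 5, 5, 1, 7]
Step 2: Midrank |d_i| (ties get averaged ranks).
ranks: |8|->8.5, |8|->8.5, |1|->2, |1|->2, |3|->4, |5|->5.5, |5|->5.5, |1|->2, |7|->7
Step 3: Attach original signs; sum ranks with positive sign and with negative sign.
W+ = 2 + 5.5 = 7.5
W- = 8.5 + 8.5 + 2 + 4 + 5.5 + 2 + 7 = 37.5
(Check: W+ + W- = 45 should equal n(n+1)/2 = 45.)
Step 4: Test statistic W = min(W+, W-) = 7.5.
Step 5: Ties in |d|, so use the tie-corrected normal approximation.
        E[W] = n(n+1)/4 = 9*10/4 = 22.5.
        Tie groups: |d|=1 (t=3), |d|=5 (t=2), |d|=8 (t=2); sum(t^3 - t) = 36.
        Var[W] = n(n+1)(2n+1)/24 - sum(t^3-t)/48 = 1710/24 - 36/48 = 70.5.
        z = (W - E[W]) / sqrt(Var[W]) = (7.5 - 22.5) / 8.3964 = -1.7865.
        Two-sided p = 2*Phi(z) = 0.074023.
Step 6: alpha = 0.1. reject H0.

W+ = 7.5, W- = 37.5, W = min = 7.5, p = 0.074023, reject H0.
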